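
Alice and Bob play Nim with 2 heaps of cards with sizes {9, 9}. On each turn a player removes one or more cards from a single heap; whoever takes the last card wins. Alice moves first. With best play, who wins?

Bob wins

Write each in binary and XOR column by column:
  1001  (9)
  1001  (9)
  ----
  0000  (0)
The nim-sum is 0, so this is a P-position: the player to move is in a losing position under optimal play; Alice is about to move from it and so loses — Bob wins.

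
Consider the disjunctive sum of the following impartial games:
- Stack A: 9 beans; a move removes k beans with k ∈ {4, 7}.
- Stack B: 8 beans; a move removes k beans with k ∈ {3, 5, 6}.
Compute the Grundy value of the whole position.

0

Grundy values for stack A (subtraction set {4, 7}):
g(0) = mex{} = 0
g(1) = mex{} = 0
g(2) = mex{} = 0
g(3) = mex{} = 0
g(4) = mex{0} = 1
g(5) = mex{0} = 1
g(6) = mex{0} = 1
g(7) = mex{0} = 1
g(8) = mex{0,1} = 2
g(9) = mex{0,1} = 2
So g(9) = 2.
Build the Grundy sequence for stack B with g(k) = mex{g(k−s) : s ∈ {3, 5, 6}, s ≤ k}:
k:     0  1  2  3  4  5  6  7  8
g(k):  0  0  0  1  1  1  2  2  2
So g(8) = 2.
By the Sprague-Grundy theorem, the Grundy value of a sum of independent games is the XOR of the component values.
Combined value = 2 XOR 2 = 0.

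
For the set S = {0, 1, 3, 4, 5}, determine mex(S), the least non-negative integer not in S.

2

The values 0, 1 are all present; 2 is the first non-negative integer missing from the set.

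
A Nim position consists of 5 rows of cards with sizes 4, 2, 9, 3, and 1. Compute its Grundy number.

Compute the nim-sum pairwise:
4 ^ 2 = 6
6 ^ 9 = 15
15 ^ 3 = 12
12 ^ 1 = 13

13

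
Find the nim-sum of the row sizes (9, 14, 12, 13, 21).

19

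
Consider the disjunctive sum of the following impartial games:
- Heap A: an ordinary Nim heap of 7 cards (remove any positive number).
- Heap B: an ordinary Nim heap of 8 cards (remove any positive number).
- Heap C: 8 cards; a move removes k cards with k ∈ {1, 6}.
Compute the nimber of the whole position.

14

Heap A is a plain Nim heap of size 7, so its Grundy value is 7.
Heap B is a plain Nim heap of size 8, so its Grundy value is 8.
For heap C, compute g(0), g(1), … with moves {1, 6}:
k:     0  1  2  3  4  5  6  7  8
g(k):  0  1  0  1  0  1  2  0  1
So g(8) = 1.
The value of a disjunctive sum is the nim-sum of the parts.
Combined value = 7 ⊕ 8 ⊕ 1 = 14.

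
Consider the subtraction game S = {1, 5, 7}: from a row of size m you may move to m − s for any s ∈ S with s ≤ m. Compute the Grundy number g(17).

1

Build the Grundy sequence with g(k) = mex{g(k−s) : s ∈ {1, 5, 7}, s ≤ k}:
k:     0  1  2  3  4  5  6  7  8  9 10 11 12 13 14 15 16 17
g(k):  0  1  0  1  0  1  0  1  0  1  0  1  0  1  0  1  0  1
So g(17) = 1.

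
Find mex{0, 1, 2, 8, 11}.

3

The values 0, 1, 2 are all present; 3 is the first non-negative integer missing from the set.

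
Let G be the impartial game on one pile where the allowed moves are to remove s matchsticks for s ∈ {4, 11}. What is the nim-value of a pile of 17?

0

Compute g(0), g(1), … for moves {4, 11}:
k:     0  1  2  3  4  5  6  7  8  9 10 11 12 13 14 15 16 17
g(k):  0  0  0  0  1  1  1  1  0  0  0  2  1  1  1  0  0  0
So g(17) = 0.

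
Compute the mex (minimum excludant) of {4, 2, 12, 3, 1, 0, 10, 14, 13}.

The values 0, 1, 2, 3, 4 are all present; 5 is the first non-negative integer missing from the set.

5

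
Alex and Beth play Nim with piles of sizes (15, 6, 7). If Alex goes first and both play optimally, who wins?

Alex wins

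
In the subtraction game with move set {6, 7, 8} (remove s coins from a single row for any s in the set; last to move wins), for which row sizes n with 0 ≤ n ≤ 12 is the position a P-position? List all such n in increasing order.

0, 1, 2, 3, 4, 5

Compute g(0), g(1), … for moves {6, 7, 8}:
g(0) = mex{} = 0
g(1) = mex{} = 0
g(2) = mex{} = 0
g(3) = mex{} = 0
g(4) = mex{} = 0
g(5) = mex{} = 0
g(6) = mex{0} = 1
g(7) = mex{0} = 1
g(8) = mex{0} = 1
g(9) = mex{0} = 1
g(10) = mex{0} = 1
g(11) = mex{0} = 1
g(12) = mex{0,1} = 2
The P-positions (g = 0) in 0..12 are 0, 1, 2, 3, 4, 5.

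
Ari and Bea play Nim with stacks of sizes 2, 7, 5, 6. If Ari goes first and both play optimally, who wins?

Write each in binary and XOR column by column:
  010  (2)
  111  (7)
  101  (5)
  110  (6)
  ---
  110  (6)
The nim-sum is 6 ≠ 0, so this is an N-position: the player to move can win; Ari has a winning move.

Ari wins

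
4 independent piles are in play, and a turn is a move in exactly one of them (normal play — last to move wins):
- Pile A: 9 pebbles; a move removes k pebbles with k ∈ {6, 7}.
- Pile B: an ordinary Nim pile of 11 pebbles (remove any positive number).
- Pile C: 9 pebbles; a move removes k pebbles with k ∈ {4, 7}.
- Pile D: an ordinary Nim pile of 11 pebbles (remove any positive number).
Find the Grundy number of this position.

3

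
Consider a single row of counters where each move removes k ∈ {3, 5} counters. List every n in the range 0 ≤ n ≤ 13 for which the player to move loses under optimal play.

0, 1, 2, 8, 9, 10

Grundy values for subtraction set {3, 5}:
g(0) = mex{} = 0
g(1) = mex{} = 0
g(2) = mex{} = 0
g(3) = mex{0} = 1
g(4) = mex{0} = 1
g(5) = mex{0} = 1
g(6) = mex{0,1} = 2
g(7) = mex{0,1} = 2
g(8) = mex{1} = 0
g(9) = mex{1,2} = 0
g(10) = mex{1,2} = 0
g(11) = mex{0,2} = 1
g(12) = mex{0,2} = 1
g(13) = mex{0} = 1
The P-positions (g = 0) in 0..13 are 0, 1, 2, 8, 9, 10.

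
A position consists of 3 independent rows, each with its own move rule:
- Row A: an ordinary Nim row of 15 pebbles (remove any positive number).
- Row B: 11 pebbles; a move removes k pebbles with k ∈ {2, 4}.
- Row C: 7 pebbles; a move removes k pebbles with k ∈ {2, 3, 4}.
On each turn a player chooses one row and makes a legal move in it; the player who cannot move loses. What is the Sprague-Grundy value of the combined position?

13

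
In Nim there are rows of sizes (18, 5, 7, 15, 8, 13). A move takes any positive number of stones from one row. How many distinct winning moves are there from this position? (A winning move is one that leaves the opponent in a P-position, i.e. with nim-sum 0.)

1

Nim-sum: 18 XOR 5 XOR 7 XOR 15 XOR 8 XOR 13 = 26.
The overall nim-sum is X = 26. A row of size p has a winning move iff p XOR X < p (reduce it to p XOR X).
  18: 18 XOR 26 = 8 < 18 — winning move (to 8).
  5: 5 XOR 26 = 31 ≥ 5 — no move.
  7: 7 XOR 26 = 29 ≥ 7 — no move.
  15: 15 XOR 26 = 21 ≥ 15 — no move.
  8: 8 XOR 26 = 18 ≥ 8 — no move.
  13: 13 XOR 26 = 23 ≥ 13 — no move.
That gives 1 winning move.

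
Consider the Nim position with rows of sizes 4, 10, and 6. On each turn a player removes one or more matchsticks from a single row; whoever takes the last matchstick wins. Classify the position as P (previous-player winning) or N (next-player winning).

N-position

Write each in binary and XOR column by column:
  0100  (4)
  1010  (10)
  0110  (6)
  ----
  1000  (8)
The nim-sum is 8 ≠ 0, so this is an N-position: the player to move can win.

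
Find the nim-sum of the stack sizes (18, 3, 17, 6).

6

Compute the nim-sum pairwise:
18 XOR 3 = 17
17 XOR 17 = 0
0 XOR 6 = 6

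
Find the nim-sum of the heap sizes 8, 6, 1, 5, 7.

In binary:
  1000  (8)
  0110  (6)
  0001  (1)
  0101  (5)
  0111  (7)
  ----
  1101  (13)

13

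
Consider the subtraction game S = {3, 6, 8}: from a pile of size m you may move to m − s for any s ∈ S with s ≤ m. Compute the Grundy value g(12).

0

Compute g(0), g(1), … for moves {3, 6, 8}:
g(0) = mex{} = 0
g(1) = mex{} = 0
g(2) = mex{} = 0
g(3) = mex{0} = 1
g(4) = mex{0} = 1
g(5) = mex{0} = 1
g(6) = mex{0,1} = 2
g(7) = mex{0,1} = 2
g(8) = mex{0,1} = 2
g(9) = mex{0,1,2} = 3
g(10) = mex{0,1,2} = 3
g(11) = mex{1,2} = 0
g(12) = mex{1,2,3} = 0
So g(12) = 0.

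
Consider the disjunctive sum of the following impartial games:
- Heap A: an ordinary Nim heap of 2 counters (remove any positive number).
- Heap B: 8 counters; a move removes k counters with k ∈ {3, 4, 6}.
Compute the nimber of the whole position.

Heap A is a plain Nim heap of size 2, so its Grundy value is 2.
Build the Grundy sequence for heap B with g(k) = mex{g(k−s) : s ∈ {3, 4, 6}, s ≤ k}:
g(0) = mex{} = 0
g(1) = mex{} = 0
g(2) = mex{} = 0
g(3) = mex{0} = 1
g(4) = mex{0} = 1
g(5) = mex{0} = 1
g(6) = mex{0,1} = 2
g(7) = mex{0,1} = 2
g(8) = mex{0,1} = 2
So g(8) = 2.
By the Sprague-Grundy theorem, the Grundy value of a sum of independent games is the XOR of the component values.
Combined value = 2 ⊕ 2 = 0.

0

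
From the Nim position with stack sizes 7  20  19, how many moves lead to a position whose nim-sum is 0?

0

Nim-sum: 7 ⊕ 20 ⊕ 19 = 0.
The nim-sum is already 0, so every move leaves a nonzero nim-sum — there are no winning moves.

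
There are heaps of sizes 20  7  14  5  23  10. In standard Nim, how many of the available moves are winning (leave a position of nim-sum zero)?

5

Compute the nim-sum pairwise:
20 ^ 7 = 19
19 ^ 14 = 29
29 ^ 5 = 24
24 ^ 23 = 15
15 ^ 10 = 5
The overall nim-sum is X = 5. A heap of size p has a winning move iff p XOR X < p (reduce it to p XOR X).
  20: 20 XOR 5 = 17 < 20 — winning move (to 17).
  7: 7 XOR 5 = 2 < 7 — winning move (to 2).
  14: 14 XOR 5 = 11 < 14 — winning move (to 11).
  5: 5 XOR 5 = 0 < 5 — winning move (to 0).
  23: 23 XOR 5 = 18 < 23 — winning move (to 18).
  10: 10 XOR 5 = 15 ≥ 10 — no move.
That gives 5 winning moves.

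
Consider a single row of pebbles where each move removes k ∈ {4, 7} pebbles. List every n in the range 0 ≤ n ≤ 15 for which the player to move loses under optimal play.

0, 1, 2, 3, 11, 12, 13, 14

Grundy values for subtraction set {4, 7}:
k:     0  1  2  3  4  5  6  7  8  9 10 11 12 13 14 15
g(k):  0  0  0  0  1  1  1  1  2  2  2  0  0  0  0  1
The P-positions (g = 0) in 0..15 are 0, 1, 2, 3, 11, 12, 13, 14.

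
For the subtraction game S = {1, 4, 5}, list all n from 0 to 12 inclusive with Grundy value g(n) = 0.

0, 2, 8, 10

Build the Grundy sequence with g(k) = mex{g(k−s) : s ∈ {1, 4, 5}, s ≤ k}:
g(0) = mex{} = 0
g(1) = mex{0} = 1
g(2) = mex{1} = 0
g(3) = mex{0} = 1
g(4) = mex{0,1} = 2
g(5) = mex{0,1,2} = 3
g(6) = mex{0,1,3} = 2
g(7) = mex{0,1,2} = 3
g(8) = mex{1,2,3} = 0
g(9) = mex{0,2,3} = 1
g(10) = mex{1,2,3} = 0
g(11) = mex{0,2,3} = 1
g(12) = mex{0,1,3} = 2
The P-positions (g = 0) in 0..12 are 0, 2, 8, 10.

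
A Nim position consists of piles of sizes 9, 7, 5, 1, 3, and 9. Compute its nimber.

0

Compute the nim-sum pairwise:
9 XOR 7 = 14
14 XOR 5 = 11
11 XOR 1 = 10
10 XOR 3 = 9
9 XOR 9 = 0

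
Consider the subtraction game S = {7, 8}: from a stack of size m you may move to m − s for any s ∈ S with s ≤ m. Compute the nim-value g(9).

Compute g(0), g(1), … for moves {7, 8}:
g(0) = mex{} = 0
g(1) = mex{} = 0
g(2) = mex{} = 0
g(3) = mex{} = 0
g(4) = mex{} = 0
g(5) = mex{} = 0
g(6) = mex{} = 0
g(7) = mex{0} = 1
g(8) = mex{0} = 1
g(9) = mex{0} = 1
So g(9) = 1.

1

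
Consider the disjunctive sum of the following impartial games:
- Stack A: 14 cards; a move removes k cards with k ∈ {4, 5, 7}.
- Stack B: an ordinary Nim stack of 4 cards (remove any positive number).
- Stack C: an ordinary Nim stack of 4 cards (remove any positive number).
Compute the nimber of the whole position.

Grundy values for stack A (subtraction set {4, 5, 7}):
k:     0  1  2  3  4  5  6  7  8  9 10 11 12 13 14
g(k):  0  0  0  0  1  1  1  1  2  2  2  0  0  0  0
So g(14) = 0.
Stack B is a plain Nim stack of size 4, so its Grundy value is 4.
Stack C is a plain Nim stack of size 4, so its Grundy value is 4.
By the Sprague-Grundy theorem, the Grundy value of a sum of independent games is the XOR of the component values.
Combined value = 0 XOR 4 XOR 4 = 0.

0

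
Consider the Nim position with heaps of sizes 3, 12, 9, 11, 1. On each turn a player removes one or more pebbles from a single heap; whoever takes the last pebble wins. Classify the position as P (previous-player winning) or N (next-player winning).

N-position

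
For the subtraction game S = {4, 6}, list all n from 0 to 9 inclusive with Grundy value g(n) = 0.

0, 1, 2, 3

Build the Grundy sequence with g(k) = mex{g(k−s) : s ∈ {4, 6}, s ≤ k}:
k:     0  1  2  3  4  5  6  7  8  9
g(k):  0  0  0  0  1  1  1  1  2  2
The P-positions (g = 0) in 0..9 are 0, 1, 2, 3.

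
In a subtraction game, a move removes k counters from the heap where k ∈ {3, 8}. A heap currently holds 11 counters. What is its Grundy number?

0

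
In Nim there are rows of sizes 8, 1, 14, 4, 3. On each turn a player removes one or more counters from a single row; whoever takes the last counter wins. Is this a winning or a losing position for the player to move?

Compute the nim-sum pairwise:
8 ⊕ 1 = 9
9 ⊕ 14 = 7
7 ⊕ 4 = 3
3 ⊕ 3 = 0
The nim-sum is 0, so this is a P-position: the player to move is in a losing position under optimal play.

Losing position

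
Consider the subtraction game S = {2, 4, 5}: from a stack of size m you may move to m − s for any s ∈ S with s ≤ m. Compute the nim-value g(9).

Build the Grundy sequence with g(k) = mex{g(k−s) : s ∈ {2, 4, 5}, s ≤ k}:
k:     0  1  2  3  4  5  6  7  8  9
g(k):  0  0  1  1  2  2  3  0  0  1
So g(9) = 1.

1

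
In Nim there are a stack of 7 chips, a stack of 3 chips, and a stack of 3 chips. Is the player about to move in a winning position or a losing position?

Bitwise XOR of the heap sizes:
  111  (7)
  011  (3)
  011  (3)
  ---
  111  (7)
The nim-sum is 7 ≠ 0, so this is an N-position: the player to move can win.

Winning position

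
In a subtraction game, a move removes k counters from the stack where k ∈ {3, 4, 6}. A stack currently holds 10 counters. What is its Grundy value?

0

Grundy values for subtraction set {3, 4, 6}:
g(0) = mex{} = 0
g(1) = mex{} = 0
g(2) = mex{} = 0
g(3) = mex{0} = 1
g(4) = mex{0} = 1
g(5) = mex{0} = 1
g(6) = mex{0,1} = 2
g(7) = mex{0,1} = 2
g(8) = mex{0,1} = 2
g(9) = mex{1,2} = 0
g(10) = mex{1,2} = 0
So g(10) = 0.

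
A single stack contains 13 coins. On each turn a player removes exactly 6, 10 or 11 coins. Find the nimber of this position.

Build the Grundy sequence with g(k) = mex{g(k−s) : s ∈ {6, 10, 11}, s ≤ k}:
g(0) = mex{} = 0
g(1) = mex{} = 0
g(2) = mex{} = 0
g(3) = mex{} = 0
g(4) = mex{} = 0
g(5) = mex{} = 0
g(6) = mex{0} = 1
g(7) = mex{0} = 1
g(8) = mex{0} = 1
g(9) = mex{0} = 1
g(10) = mex{0} = 1
g(11) = mex{0} = 1
g(12) = mex{0,1} = 2
g(13) = mex{0,1} = 2
So g(13) = 2.

2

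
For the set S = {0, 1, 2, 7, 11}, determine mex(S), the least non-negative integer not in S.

3

The values 0, 1, 2 are all present; 3 is the first non-negative integer missing from the set.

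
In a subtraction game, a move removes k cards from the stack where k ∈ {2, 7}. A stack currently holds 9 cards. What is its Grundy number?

0

Compute g(0), g(1), … for moves {2, 7}:
k:     0  1  2  3  4  5  6  7  8  9
g(k):  0  0  1  1  0  0  1  1  2  0
So g(9) = 0.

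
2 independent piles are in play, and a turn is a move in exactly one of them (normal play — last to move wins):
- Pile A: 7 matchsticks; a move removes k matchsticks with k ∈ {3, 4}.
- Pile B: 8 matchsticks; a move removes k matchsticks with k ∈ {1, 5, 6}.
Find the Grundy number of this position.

2

For pile A, compute g(0), g(1), … with moves {3, 4}:
g(0) = mex{} = 0
g(1) = mex{} = 0
g(2) = mex{} = 0
g(3) = mex{0} = 1
g(4) = mex{0} = 1
g(5) = mex{0} = 1
g(6) = mex{0,1} = 2
g(7) = mex{1} = 0
So g(7) = 0.
For pile B, compute g(0), g(1), … with moves {1, 5, 6}:
k:     0  1  2  3  4  5  6  7  8
g(k):  0  1  0  1  0  1  2  3  2
So g(8) = 2.
By the Sprague-Grundy theorem, the Grundy value of a sum of independent games is the XOR of the component values.
Combined value = 0 XOR 2 = 2.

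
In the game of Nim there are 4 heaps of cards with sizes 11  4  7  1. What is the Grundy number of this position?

9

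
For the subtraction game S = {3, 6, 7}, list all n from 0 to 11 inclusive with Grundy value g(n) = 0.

0, 1, 2, 10, 11

Build the Grundy sequence with g(k) = mex{g(k−s) : s ∈ {3, 6, 7}, s ≤ k}:
k:     0  1  2  3  4  5  6  7  8  9 10 11
g(k):  0  0  0  1  1  1  2  2  2  3  0  0
The P-positions (g = 0) in 0..11 are 0, 1, 2, 10, 11.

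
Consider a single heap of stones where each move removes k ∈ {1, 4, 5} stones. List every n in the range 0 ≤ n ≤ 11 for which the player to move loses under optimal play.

0, 2, 8, 10

Compute g(0), g(1), … for moves {1, 4, 5}:
k:     0  1  2  3  4  5  6  7  8  9 10 11
g(k):  0  1  0  1  2  3  2  3  0  1  0  1
The P-positions (g = 0) in 0..11 are 0, 2, 8, 10.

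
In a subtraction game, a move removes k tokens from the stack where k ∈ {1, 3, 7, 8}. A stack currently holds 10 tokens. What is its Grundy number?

Grundy values for subtraction set {1, 3, 7, 8}:
k:     0  1  2  3  4  5  6  7  8  9 10
g(k):  0  1  0  1  0  1  0  1  2  3  2
So g(10) = 2.

2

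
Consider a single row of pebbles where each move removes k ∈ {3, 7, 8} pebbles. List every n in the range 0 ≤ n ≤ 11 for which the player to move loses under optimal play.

0, 1, 2, 6, 11

Build the Grundy sequence with g(k) = mex{g(k−s) : s ∈ {3, 7, 8}, s ≤ k}:
g(0) = mex{} = 0
g(1) = mex{} = 0
g(2) = mex{} = 0
g(3) = mex{0} = 1
g(4) = mex{0} = 1
g(5) = mex{0} = 1
g(6) = mex{1} = 0
g(7) = mex{0,1} = 2
g(8) = mex{0,1} = 2
g(9) = mex{0} = 1
g(10) = mex{0,1,2} = 3
g(11) = mex{1,2} = 0
The P-positions (g = 0) in 0..11 are 0, 1, 2, 6, 11.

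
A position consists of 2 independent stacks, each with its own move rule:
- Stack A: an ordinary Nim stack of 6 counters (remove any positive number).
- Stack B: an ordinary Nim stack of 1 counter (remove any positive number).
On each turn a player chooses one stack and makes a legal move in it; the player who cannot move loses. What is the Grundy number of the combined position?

7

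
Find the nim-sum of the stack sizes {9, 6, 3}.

12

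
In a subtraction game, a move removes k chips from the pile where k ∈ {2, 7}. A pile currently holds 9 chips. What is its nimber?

Build the Grundy sequence with g(k) = mex{g(k−s) : s ∈ {2, 7}, s ≤ k}:
k:     0  1  2  3  4  5  6  7  8  9
g(k):  0  0  1  1  0  0  1  1  2  0
So g(9) = 0.

0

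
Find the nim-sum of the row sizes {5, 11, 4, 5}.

Compute the nim-sum pairwise:
5 ⊕ 11 = 14
14 ⊕ 4 = 10
10 ⊕ 5 = 15

15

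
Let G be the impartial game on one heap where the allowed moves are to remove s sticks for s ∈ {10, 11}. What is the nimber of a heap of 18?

1

Grundy values for subtraction set {10, 11}:
k:     0  1  2  3  4  5  6  7  8  9 10 11 12 13 14 15 16 17 18
g(k):  0  0  0  0  0  0  0  0  0  0  1  1  1  1  1  1  1  1  1
So g(18) = 1.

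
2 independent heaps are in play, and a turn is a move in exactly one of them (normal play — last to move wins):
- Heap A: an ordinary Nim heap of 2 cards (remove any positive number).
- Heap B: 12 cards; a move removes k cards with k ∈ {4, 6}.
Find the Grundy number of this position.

2

Heap A is a plain Nim heap of size 2, so its Grundy value is 2.
Build the Grundy sequence for heap B with g(k) = mex{g(k−s) : s ∈ {4, 6}, s ≤ k}:
g(0) = mex{} = 0
g(1) = mex{} = 0
g(2) = mex{} = 0
g(3) = mex{} = 0
g(4) = mex{0} = 1
g(5) = mex{0} = 1
g(6) = mex{0} = 1
g(7) = mex{0} = 1
g(8) = mex{0,1} = 2
g(9) = mex{0,1} = 2
g(10) = mex{1} = 0
g(11) = mex{1} = 0
g(12) = mex{1,2} = 0
So g(12) = 0.
By the Sprague-Grundy theorem, the Grundy value of a sum of independent games is the XOR of the component values.
Combined value = 2 XOR 0 = 2.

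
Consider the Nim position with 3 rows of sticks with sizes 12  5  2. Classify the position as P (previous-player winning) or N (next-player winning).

N-position

In binary:
  1100  (12)
  0101  (5)
  0010  (2)
  ----
  1011  (11)
The nim-sum is 11 ≠ 0, so this is an N-position: the player to move can win.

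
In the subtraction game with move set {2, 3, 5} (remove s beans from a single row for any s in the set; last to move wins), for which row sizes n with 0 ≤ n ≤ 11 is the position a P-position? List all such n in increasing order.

Compute g(0), g(1), … for moves {2, 3, 5}:
k:     0  1  2  3  4  5  6  7  8  9 10 11
g(k):  0  0  1  1  2  2  3  0  0  1  1  2
The P-positions (g = 0) in 0..11 are 0, 1, 7, 8.

0, 1, 7, 8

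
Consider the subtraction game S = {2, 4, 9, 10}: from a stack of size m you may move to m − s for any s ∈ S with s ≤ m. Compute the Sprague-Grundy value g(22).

Grundy values for subtraction set {2, 4, 9, 10}:
k:     0  1  2  3  4  5  6  7  8  9 10 11 12 13 14 15 16 17 18 19 20 21 22
g(k):  0  0  1  1  2  2  0  0  1  1  2  2  0  0  1  1  2  2  0  0  1  1  2
So g(22) = 2.

2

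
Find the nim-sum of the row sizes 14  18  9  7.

18

Nim-sum: 14 ⊕ 18 ⊕ 9 ⊕ 7 = 18.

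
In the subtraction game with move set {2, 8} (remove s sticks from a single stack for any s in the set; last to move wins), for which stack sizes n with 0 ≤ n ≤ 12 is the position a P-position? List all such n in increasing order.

0, 1, 4, 5, 10, 11

Grundy values for subtraction set {2, 8}:
g(0) = mex{} = 0
g(1) = mex{} = 0
g(2) = mex{0} = 1
g(3) = mex{0} = 1
g(4) = mex{1} = 0
g(5) = mex{1} = 0
g(6) = mex{0} = 1
g(7) = mex{0} = 1
g(8) = mex{0,1} = 2
g(9) = mex{0,1} = 2
g(10) = mex{1,2} = 0
g(11) = mex{1,2} = 0
g(12) = mex{0} = 1
The P-positions (g = 0) in 0..12 are 0, 1, 4, 5, 10, 11.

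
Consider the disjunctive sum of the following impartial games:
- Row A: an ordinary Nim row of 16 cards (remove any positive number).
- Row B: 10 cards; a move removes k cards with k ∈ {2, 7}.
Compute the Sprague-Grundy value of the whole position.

16

Row A is a plain Nim row of size 16, so its Grundy value is 16.
For row B, compute g(0), g(1), … with moves {2, 7}:
g(0) = mex{} = 0
g(1) = mex{} = 0
g(2) = mex{0} = 1
g(3) = mex{0} = 1
g(4) = mex{1} = 0
g(5) = mex{1} = 0
g(6) = mex{0} = 1
g(7) = mex{0} = 1
g(8) = mex{0,1} = 2
g(9) = mex{1} = 0
g(10) = mex{1,2} = 0
So g(10) = 0.
By the Sprague-Grundy theorem, the Grundy value of a sum of independent games is the XOR of the component values.
Combined value = 16 ⊕ 0 = 16.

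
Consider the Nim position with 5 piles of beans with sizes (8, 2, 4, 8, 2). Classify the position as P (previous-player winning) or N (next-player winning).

Compute the nim-sum pairwise:
8 ^ 2 = 10
10 ^ 4 = 14
14 ^ 8 = 6
6 ^ 2 = 4
The nim-sum is 4 ≠ 0, so this is an N-position: the player to move can win.

N-position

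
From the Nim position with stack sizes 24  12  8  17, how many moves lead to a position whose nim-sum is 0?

3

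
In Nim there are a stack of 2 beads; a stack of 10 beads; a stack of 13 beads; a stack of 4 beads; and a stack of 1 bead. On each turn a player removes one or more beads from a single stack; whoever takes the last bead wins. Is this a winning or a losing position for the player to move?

Losing position

Bitwise XOR of the heap sizes:
  0010  (2)
  1010  (10)
  1101  (13)
  0100  (4)
  0001  (1)
  ----
  0000  (0)
The nim-sum is 0, so this is a P-position: the player to move is in a losing position under optimal play.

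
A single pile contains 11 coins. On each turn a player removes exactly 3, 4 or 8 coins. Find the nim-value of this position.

Compute g(0), g(1), … for moves {3, 4, 8}:
g(0) = mex{} = 0
g(1) = mex{} = 0
g(2) = mex{} = 0
g(3) = mex{0} = 1
g(4) = mex{0} = 1
g(5) = mex{0} = 1
g(6) = mex{0,1} = 2
g(7) = mex{1} = 0
g(8) = mex{0,1} = 2
g(9) = mex{0,1,2} = 3
g(10) = mex{0,2} = 1
g(11) = mex{0,1,2} = 3
So g(11) = 3.

3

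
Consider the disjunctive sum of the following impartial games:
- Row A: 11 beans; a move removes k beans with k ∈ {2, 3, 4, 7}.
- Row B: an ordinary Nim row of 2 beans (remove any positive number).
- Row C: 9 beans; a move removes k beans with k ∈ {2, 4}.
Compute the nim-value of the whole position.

3

For row A, compute g(0), g(1), … with moves {2, 3, 4, 7}:
g(0) = mex{} = 0
g(1) = mex{} = 0
g(2) = mex{0} = 1
g(3) = mex{0} = 1
g(4) = mex{0,1} = 2
g(5) = mex{0,1} = 2
g(6) = mex{1,2} = 0
g(7) = mex{0,1,2} = 3
g(8) = mex{0,2} = 1
g(9) = mex{0,1,2,3} = 4
g(10) = mex{0,1,3} = 2
g(11) = mex{1,2,3,4} = 0
So g(11) = 0.
Row B is a plain Nim row of size 2, so its Grundy value is 2.
Grundy values for row C (subtraction set {2, 4}):
k:     0  1  2  3  4  5  6  7  8  9
g(k):  0  0  1  1  2  2  0  0  1  1
So g(9) = 1.
The value of a disjunctive sum is the nim-sum of the parts.
Combined value = 0 XOR 2 XOR 1 = 3.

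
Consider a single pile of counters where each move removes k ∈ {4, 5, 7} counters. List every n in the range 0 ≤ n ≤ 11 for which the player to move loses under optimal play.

Build the Grundy sequence with g(k) = mex{g(k−s) : s ∈ {4, 5, 7}, s ≤ k}:
k:     0  1  2  3  4  5  6  7  8  9 10 11
g(k):  0  0  0  0  1  1  1  1  2  2  2  0
The P-positions (g = 0) in 0..11 are 0, 1, 2, 3, 11.

0, 1, 2, 3, 11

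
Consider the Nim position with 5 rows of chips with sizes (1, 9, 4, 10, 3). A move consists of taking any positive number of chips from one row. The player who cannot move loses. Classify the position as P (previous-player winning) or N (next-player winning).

N-position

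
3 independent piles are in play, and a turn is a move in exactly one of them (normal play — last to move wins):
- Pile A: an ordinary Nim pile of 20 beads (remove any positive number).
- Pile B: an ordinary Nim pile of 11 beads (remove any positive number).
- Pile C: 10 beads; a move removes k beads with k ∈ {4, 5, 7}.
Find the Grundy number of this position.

Pile A is a plain Nim pile of size 20, so its Grundy value is 20.
Pile B is a plain Nim pile of size 11, so its Grundy value is 11.
For pile C, compute g(0), g(1), … with moves {4, 5, 7}:
g(0) = mex{} = 0
g(1) = mex{} = 0
g(2) = mex{} = 0
g(3) = mex{} = 0
g(4) = mex{0} = 1
g(5) = mex{0} = 1
g(6) = mex{0} = 1
g(7) = mex{0} = 1
g(8) = mex{0,1} = 2
g(9) = mex{0,1} = 2
g(10) = mex{0,1} = 2
So g(10) = 2.
The value of a disjunctive sum is the nim-sum of the parts.
Combined value = 20 XOR 11 XOR 2 = 29.

29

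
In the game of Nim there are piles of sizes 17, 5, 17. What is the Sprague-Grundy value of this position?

Bitwise XOR of the heap sizes:
  10001  (17)
  00101  (5)
  10001  (17)
  -----
  00101  (5)

5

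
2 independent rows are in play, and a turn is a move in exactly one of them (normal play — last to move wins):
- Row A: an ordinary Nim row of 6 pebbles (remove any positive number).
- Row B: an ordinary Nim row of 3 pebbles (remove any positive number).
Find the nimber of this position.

Row A is a plain Nim row of size 6, so its Grundy value is 6.
Row B is a plain Nim row of size 3, so its Grundy value is 3.
The value of a disjunctive sum is the nim-sum of the parts.
Combined value = 6 XOR 3 = 5.

5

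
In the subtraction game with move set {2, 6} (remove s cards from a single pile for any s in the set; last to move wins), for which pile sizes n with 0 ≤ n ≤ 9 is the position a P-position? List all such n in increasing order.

0, 1, 4, 5, 8, 9

Compute g(0), g(1), … for moves {2, 6}:
k:     0  1  2  3  4  5  6  7  8  9
g(k):  0  0  1  1  0  0  1  1  0  0
The P-positions (g = 0) in 0..9 are 0, 1, 4, 5, 8, 9.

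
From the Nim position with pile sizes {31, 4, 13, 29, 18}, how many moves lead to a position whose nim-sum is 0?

Compute the nim-sum pairwise:
31 XOR 4 = 27
27 XOR 13 = 22
22 XOR 29 = 11
11 XOR 18 = 25
The overall nim-sum is X = 25. A pile of size p has a winning move iff p XOR X < p (reduce it to p XOR X).
  31: 31 XOR 25 = 6 < 31 — winning move (to 6).
  4: 4 XOR 25 = 29 ≥ 4 — no move.
  13: 13 XOR 25 = 20 ≥ 13 — no move.
  29: 29 XOR 25 = 4 < 29 — winning move (to 4).
  18: 18 XOR 25 = 11 < 18 — winning move (to 11).
That gives 3 winning moves.

3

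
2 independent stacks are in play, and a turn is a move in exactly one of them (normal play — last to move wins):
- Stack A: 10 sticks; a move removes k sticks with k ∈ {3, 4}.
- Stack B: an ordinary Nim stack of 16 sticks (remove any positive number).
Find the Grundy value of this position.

17

Build the Grundy sequence for stack A with g(k) = mex{g(k−s) : s ∈ {3, 4}, s ≤ k}:
g(0) = mex{} = 0
g(1) = mex{} = 0
g(2) = mex{} = 0
g(3) = mex{0} = 1
g(4) = mex{0} = 1
g(5) = mex{0} = 1
g(6) = mex{0,1} = 2
g(7) = mex{1} = 0
g(8) = mex{1} = 0
g(9) = mex{1,2} = 0
g(10) = mex{0,2} = 1
So g(10) = 1.
Stack B is a plain Nim stack of size 16, so its Grundy value is 16.
The value of a disjunctive sum is the nim-sum of the parts.
Combined value = 1 XOR 16 = 17.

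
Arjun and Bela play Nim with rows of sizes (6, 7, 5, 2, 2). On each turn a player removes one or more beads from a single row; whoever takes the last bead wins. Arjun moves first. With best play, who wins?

In binary:
  110  (6)
  111  (7)
  101  (5)
  010  (2)
  010  (2)
  ---
  100  (4)
The nim-sum is 4 ≠ 0, so this is an N-position: the player to move can win; Arjun has a winning move.

Arjun wins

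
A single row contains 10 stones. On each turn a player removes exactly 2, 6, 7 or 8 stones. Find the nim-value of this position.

3

Compute g(0), g(1), … for moves {2, 6, 7, 8}:
k:     0  1  2  3  4  5  6  7  8  9 10
g(k):  0  0  1  1  0  0  1  1  2  2  3
So g(10) = 3.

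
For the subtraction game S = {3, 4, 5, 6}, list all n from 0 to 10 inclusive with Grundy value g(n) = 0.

0, 1, 2, 9, 10

Build the Grundy sequence with g(k) = mex{g(k−s) : s ∈ {3, 4, 5, 6}, s ≤ k}:
k:     0  1  2  3  4  5  6  7  8  9 10
g(k):  0  0  0  1  1  1  2  2  2  0  0
The P-positions (g = 0) in 0..10 are 0, 1, 2, 9, 10.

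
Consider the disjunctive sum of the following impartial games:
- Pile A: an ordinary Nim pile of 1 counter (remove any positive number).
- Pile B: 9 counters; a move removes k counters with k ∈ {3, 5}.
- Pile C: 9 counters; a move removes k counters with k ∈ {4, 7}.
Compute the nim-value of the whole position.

3

Pile A is a plain Nim pile of size 1, so its Grundy value is 1.
Grundy values for pile B (subtraction set {3, 5}):
g(0) = mex{} = 0
g(1) = mex{} = 0
g(2) = mex{} = 0
g(3) = mex{0} = 1
g(4) = mex{0} = 1
g(5) = mex{0} = 1
g(6) = mex{0,1} = 2
g(7) = mex{0,1} = 2
g(8) = mex{1} = 0
g(9) = mex{1,2} = 0
So g(9) = 0.
For pile C, compute g(0), g(1), … with moves {4, 7}:
k:     0  1  2  3  4  5  6  7  8  9
g(k):  0  0  0  0  1  1  1  1  2  2
So g(9) = 2.
By the Sprague-Grundy theorem, the Grundy value of a sum of independent games is the XOR of the component values.
Combined value = 1 XOR 0 XOR 2 = 3.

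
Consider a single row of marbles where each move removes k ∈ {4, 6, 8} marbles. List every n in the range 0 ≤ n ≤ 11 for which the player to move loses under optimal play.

0, 1, 2, 3

Build the Grundy sequence with g(k) = mex{g(k−s) : s ∈ {4, 6, 8}, s ≤ k}:
g(0) = mex{} = 0
g(1) = mex{} = 0
g(2) = mex{} = 0
g(3) = mex{} = 0
g(4) = mex{0} = 1
g(5) = mex{0} = 1
g(6) = mex{0} = 1
g(7) = mex{0} = 1
g(8) = mex{0,1} = 2
g(9) = mex{0,1} = 2
g(10) = mex{0,1} = 2
g(11) = mex{0,1} = 2
The P-positions (g = 0) in 0..11 are 0, 1, 2, 3.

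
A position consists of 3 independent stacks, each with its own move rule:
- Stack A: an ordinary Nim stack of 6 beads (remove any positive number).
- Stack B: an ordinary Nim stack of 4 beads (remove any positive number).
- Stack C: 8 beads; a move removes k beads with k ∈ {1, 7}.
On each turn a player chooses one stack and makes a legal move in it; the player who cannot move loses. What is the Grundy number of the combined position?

2

Stack A is a plain Nim stack of size 6, so its Grundy value is 6.
Stack B is a plain Nim stack of size 4, so its Grundy value is 4.
Grundy values for stack C (subtraction set {1, 7}):
k:     0  1  2  3  4  5  6  7  8
g(k):  0  1  0  1  0  1  0  1  0
So g(8) = 0.
The value of a disjunctive sum is the nim-sum of the parts.
Combined value = 6 XOR 4 XOR 0 = 2.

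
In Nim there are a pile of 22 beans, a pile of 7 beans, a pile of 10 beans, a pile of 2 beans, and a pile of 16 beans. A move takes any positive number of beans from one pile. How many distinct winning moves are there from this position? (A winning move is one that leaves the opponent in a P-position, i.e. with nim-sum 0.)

Compute the nim-sum pairwise:
22 XOR 7 = 17
17 XOR 10 = 27
27 XOR 2 = 25
25 XOR 16 = 9
The overall nim-sum is X = 9. A pile of size p has a winning move iff p XOR X < p (reduce it to p XOR X).
  22: 22 XOR 9 = 31 ≥ 22 — no move.
  7: 7 XOR 9 = 14 ≥ 7 — no move.
  10: 10 XOR 9 = 3 < 10 — winning move (to 3).
  2: 2 XOR 9 = 11 ≥ 2 — no move.
  16: 16 XOR 9 = 25 ≥ 16 — no move.
That gives 1 winning move.

1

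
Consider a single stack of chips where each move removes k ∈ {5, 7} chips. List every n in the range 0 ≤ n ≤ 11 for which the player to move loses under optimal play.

0, 1, 2, 3, 4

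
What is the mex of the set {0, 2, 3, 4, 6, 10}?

0 is in the set but 1 is not, so the mex is 1.

1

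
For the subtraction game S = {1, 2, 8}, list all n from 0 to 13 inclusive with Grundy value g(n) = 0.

0, 3, 6, 9, 12

Grundy values for subtraction set {1, 2, 8}:
k:     0  1  2  3  4  5  6  7  8  9 10 11 12 13
g(k):  0  1  2  0  1  2  0  1  2  0  1  2  0  1
The P-positions (g = 0) in 0..13 are 0, 3, 6, 9, 12.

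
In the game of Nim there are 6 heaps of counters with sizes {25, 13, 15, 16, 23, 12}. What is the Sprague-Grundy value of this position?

Bitwise XOR of the heap sizes:
  11001  (25)
  01101  (13)
  01111  (15)
  10000  (16)
  10111  (23)
  01100  (12)
  -----
  10000  (16)

16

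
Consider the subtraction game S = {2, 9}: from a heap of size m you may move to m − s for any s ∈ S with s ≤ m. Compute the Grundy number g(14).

Compute g(0), g(1), … for moves {2, 9}:
k:     0  1  2  3  4  5  6  7  8  9 10 11 12 13 14
g(k):  0  0  1  1  0  0  1  1  0  2  1  0  0  1  1
So g(14) = 1.

1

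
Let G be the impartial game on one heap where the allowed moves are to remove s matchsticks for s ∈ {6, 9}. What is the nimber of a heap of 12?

Compute g(0), g(1), … for moves {6, 9}:
k:     0  1  2  3  4  5  6  7  8  9 10 11 12
g(k):  0  0  0  0  0  0  1  1  1  1  1  1  2
So g(12) = 2.

2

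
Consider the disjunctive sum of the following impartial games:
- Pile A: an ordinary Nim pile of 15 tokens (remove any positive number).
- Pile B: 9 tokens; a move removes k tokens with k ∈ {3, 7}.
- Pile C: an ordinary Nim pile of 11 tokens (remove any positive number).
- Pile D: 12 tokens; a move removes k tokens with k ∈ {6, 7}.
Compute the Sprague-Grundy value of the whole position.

Pile A is a plain Nim pile of size 15, so its Grundy value is 15.
For pile B, compute g(0), g(1), … with moves {3, 7}:
g(0) = mex{} = 0
g(1) = mex{} = 0
g(2) = mex{} = 0
g(3) = mex{0} = 1
g(4) = mex{0} = 1
g(5) = mex{0} = 1
g(6) = mex{1} = 0
g(7) = mex{0,1} = 2
g(8) = mex{0,1} = 2
g(9) = mex{0} = 1
So g(9) = 1.
Pile C is a plain Nim pile of size 11, so its Grundy value is 11.
For pile D, compute g(0), g(1), … with moves {6, 7}:
g(0) = mex{} = 0
g(1) = mex{} = 0
g(2) = mex{} = 0
g(3) = mex{} = 0
g(4) = mex{} = 0
g(5) = mex{} = 0
g(6) = mex{0} = 1
g(7) = mex{0} = 1
g(8) = mex{0} = 1
g(9) = mex{0} = 1
g(10) = mex{0} = 1
g(11) = mex{0} = 1
g(12) = mex{0,1} = 2
So g(12) = 2.
By the Sprague-Grundy theorem, the Grundy value of a sum of independent games is the XOR of the component values.
Combined value = 15 XOR 1 XOR 11 XOR 2 = 7.

7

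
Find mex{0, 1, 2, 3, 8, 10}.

4

The values 0, 1, 2, 3 are all present; 4 is the first non-negative integer missing from the set.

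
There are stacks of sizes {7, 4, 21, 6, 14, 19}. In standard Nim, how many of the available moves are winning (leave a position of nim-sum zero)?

1

Bitwise XOR of the heap sizes:
  00111  (7)
  00100  (4)
  10101  (21)
  00110  (6)
  01110  (14)
  10011  (19)
  -----
  01101  (13)
The overall nim-sum is X = 13. A stack of size p has a winning move iff p XOR X < p (reduce it to p XOR X).
  7: 7 XOR 13 = 10 ≥ 7 — no move.
  4: 4 XOR 13 = 9 ≥ 4 — no move.
  21: 21 XOR 13 = 24 ≥ 21 — no move.
  6: 6 XOR 13 = 11 ≥ 6 — no move.
  14: 14 XOR 13 = 3 < 14 — winning move (to 3).
  19: 19 XOR 13 = 30 ≥ 19 — no move.
That gives 1 winning move.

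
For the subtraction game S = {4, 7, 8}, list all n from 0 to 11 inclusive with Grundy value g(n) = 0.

0, 1, 2, 3

Compute g(0), g(1), … for moves {4, 7, 8}:
g(0) = mex{} = 0
g(1) = mex{} = 0
g(2) = mex{} = 0
g(3) = mex{} = 0
g(4) = mex{0} = 1
g(5) = mex{0} = 1
g(6) = mex{0} = 1
g(7) = mex{0} = 1
g(8) = mex{0,1} = 2
g(9) = mex{0,1} = 2
g(10) = mex{0,1} = 2
g(11) = mex{0,1} = 2
The P-positions (g = 0) in 0..11 are 0, 1, 2, 3.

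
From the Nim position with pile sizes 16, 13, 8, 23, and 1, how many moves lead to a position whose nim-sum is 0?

1

Write each in binary and XOR column by column:
  10000  (16)
  01101  (13)
  01000  (8)
  10111  (23)
  00001  (1)
  -----
  00011  (3)
The overall nim-sum is X = 3. A pile of size p has a winning move iff p XOR X < p (reduce it to p XOR X).
  16: 16 XOR 3 = 19 ≥ 16 — no move.
  13: 13 XOR 3 = 14 ≥ 13 — no move.
  8: 8 XOR 3 = 11 ≥ 8 — no move.
  23: 23 XOR 3 = 20 < 23 — winning move (to 20).
  1: 1 XOR 3 = 2 ≥ 1 — no move.
That gives 1 winning move.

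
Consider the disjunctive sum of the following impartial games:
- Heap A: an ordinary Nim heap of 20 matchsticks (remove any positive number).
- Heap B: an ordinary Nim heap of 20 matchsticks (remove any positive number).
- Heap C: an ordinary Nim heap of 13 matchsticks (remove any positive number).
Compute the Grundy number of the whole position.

13

Heap A is a plain Nim heap of size 20, so its Grundy value is 20.
Heap B is a plain Nim heap of size 20, so its Grundy value is 20.
Heap C is a plain Nim heap of size 13, so its Grundy value is 13.
The value of a disjunctive sum is the nim-sum of the parts.
Combined value = 20 XOR 20 XOR 13 = 13.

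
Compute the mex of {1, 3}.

0 is not in the set, so the mex is 0.

0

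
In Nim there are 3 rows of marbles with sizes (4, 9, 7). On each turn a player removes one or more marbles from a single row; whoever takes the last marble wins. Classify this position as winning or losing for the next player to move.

Compute the nim-sum pairwise:
4 ^ 9 = 13
13 ^ 7 = 10
The nim-sum is 10 ≠ 0, so this is an N-position: the player to move can win.

Winning position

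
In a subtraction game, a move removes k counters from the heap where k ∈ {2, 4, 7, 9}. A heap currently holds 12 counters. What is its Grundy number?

Build the Grundy sequence with g(k) = mex{g(k−s) : s ∈ {2, 4, 7, 9}, s ≤ k}:
k:     0  1  2  3  4  5  6  7  8  9 10 11 12
g(k):  0  0  1  1  2  2  0  3  1  4  2  0  0
So g(12) = 0.

0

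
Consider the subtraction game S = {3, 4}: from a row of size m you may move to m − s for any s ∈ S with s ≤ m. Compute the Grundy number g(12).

1

Compute g(0), g(1), … for moves {3, 4}:
g(0) = mex{} = 0
g(1) = mex{} = 0
g(2) = mex{} = 0
g(3) = mex{0} = 1
g(4) = mex{0} = 1
g(5) = mex{0} = 1
g(6) = mex{0,1} = 2
g(7) = mex{1} = 0
g(8) = mex{1} = 0
g(9) = mex{1,2} = 0
g(10) = mex{0,2} = 1
g(11) = mex{0} = 1
g(12) = mex{0} = 1
So g(12) = 1.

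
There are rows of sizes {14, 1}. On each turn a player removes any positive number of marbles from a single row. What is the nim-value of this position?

15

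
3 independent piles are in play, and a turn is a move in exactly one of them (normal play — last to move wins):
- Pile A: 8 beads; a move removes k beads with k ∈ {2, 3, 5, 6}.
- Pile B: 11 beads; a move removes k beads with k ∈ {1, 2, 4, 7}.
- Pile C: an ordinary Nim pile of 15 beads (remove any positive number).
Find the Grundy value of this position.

Build the Grundy sequence for pile A with g(k) = mex{g(k−s) : s ∈ {2, 3, 5, 6}, s ≤ k}:
k:     0  1  2  3  4  5  6  7  8
g(k):  0  0  1  1  2  2  3  3  0
So g(8) = 0.
Grundy values for pile B (subtraction set {1, 2, 4, 7}):
k:     0  1  2  3  4  5  6  7  8  9 10 11
g(k):  0  1  2  0  1  2  0  1  2  0  1  2
So g(11) = 2.
Pile C is a plain Nim pile of size 15, so its Grundy value is 15.
The value of a disjunctive sum is the nim-sum of the parts.
Combined value = 0 ⊕ 2 ⊕ 15 = 13.

13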